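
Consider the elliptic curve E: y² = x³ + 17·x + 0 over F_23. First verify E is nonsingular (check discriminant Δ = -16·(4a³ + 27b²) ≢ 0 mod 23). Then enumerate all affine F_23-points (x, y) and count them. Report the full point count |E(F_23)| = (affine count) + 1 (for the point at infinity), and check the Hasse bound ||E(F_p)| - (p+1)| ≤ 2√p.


Affine points = {(0, 0), (1, 8), (1, 15), (3, 3), (3, 20), (5, 7), (5, 16), (7, 5), (7, 18), (8, 2), (8, 21), (9, 10), (9, 13), (11, 0), (12, 0), (13, 7), (13, 16), (17, 2), (17, 21), (19, 11), (19, 12), (21, 2), (21, 21)}; affine count = 23; |E(F_23)| = 24.

Discriminant check: Δ ∝ 4a³ + 27b² = 4·17³ + 27·0² = 4·4913 + 27·0 ≡ 10 (mod 23). Nonzero ⇒ E is nonsingular.
For each x ∈ F_23, compute rhs = x³ + 17·x + 0 mod 23, then count y ∈ F_23 with y² ≡ rhs.
  x = 0: rhs = 0, matching y values: 0 (1 points).
  x = 1: rhs = 18, matching y values: 8, 15 (2 points).
  x = 2: rhs = 19, matching y values: none (0 points).
  x = 3: rhs = 9, matching y values: 3, 20 (2 points).
  x = 4: rhs = 17, matching y values: none (0 points).
  x = 5: rhs = 3, matching y values: 7, 16 (2 points).
  x = 6: rhs = 19, matching y values: none (0 points).
  x = 7: rhs = 2, matching y values: 5, 18 (2 points).
  x = 8: rhs = 4, matching y values: 2, 21 (2 points).
  x = 9: rhs = 8, matching y values: 10, 13 (2 points).
  x = 10: rhs = 20, matching y values: none (0 points).
  x = 11: rhs = 0, matching y values: 0 (1 points).
  x = 12: rhs = 0, matching y values: 0 (1 points).
  x = 13: rhs = 3, matching y values: 7, 16 (2 points).
  x = 14: rhs = 15, matching y values: none (0 points).
  x = 15: rhs = 19, matching y values: none (0 points).
  x = 16: rhs = 21, matching y values: none (0 points).
  x = 17: rhs = 4, matching y values: 2, 21 (2 points).
  x = 18: rhs = 20, matching y values: none (0 points).
  x = 19: rhs = 6, matching y values: 11, 12 (2 points).
  x = 20: rhs = 14, matching y values: none (0 points).
  x = 21: rhs = 4, matching y values: 2, 21 (2 points).
  x = 22: rhs = 5, matching y values: none (0 points).
Total affine count: 23.
Full point count |E(F_23)| = 23 + 1 = 24.
Hasse bound: |24 − (23+1)| = |0| = 0 ≤ 2√23 ≈ 9.5917 ✓.


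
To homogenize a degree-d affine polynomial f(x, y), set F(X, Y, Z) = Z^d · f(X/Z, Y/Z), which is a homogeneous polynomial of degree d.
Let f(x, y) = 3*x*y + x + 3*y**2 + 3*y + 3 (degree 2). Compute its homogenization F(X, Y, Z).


F(X, Y, Z) = 3*X*Y + X*Z + 3*Y**2 + 3*Y*Z + 3*Z**2

deg(f) = 2.
Substitute x = X/Z, y = Y/Z into f, then multiply by Z^2.
  monomial 3·x^1·y^1 ↦ 3·X^1·Y^1·Z^0.
  monomial 1·x^1·y^0 ↦ 1·X^1·Y^0·Z^1.
  monomial 3·x^0·y^2 ↦ 3·X^0·Y^2·Z^0.
  monomial 3·x^0·y^1 ↦ 3·X^0·Y^1·Z^1.
  monomial 3·x^0·y^0 ↦ 3·X^0·Y^0·Z^2.
Collecting: F(X, Y, Z) = 3*X*Y + X*Z + 3*Y**2 + 3*Y*Z + 3*Z**2.


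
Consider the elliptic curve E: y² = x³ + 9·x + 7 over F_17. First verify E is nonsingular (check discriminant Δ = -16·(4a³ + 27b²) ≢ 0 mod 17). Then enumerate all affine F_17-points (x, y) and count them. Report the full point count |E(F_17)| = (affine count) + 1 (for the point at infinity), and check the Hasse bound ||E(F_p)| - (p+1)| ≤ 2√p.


Affine points = {(1, 0), (2, 4), (2, 13), (8, 8), (8, 9), (9, 1), (9, 16), (10, 3), (10, 14), (11, 3), (11, 14), (13, 3), (13, 14), (14, 2), (14, 15), (15, 7), (15, 10)}; affine count = 17; |E(F_17)| = 18.

Discriminant check: Δ ∝ 4a³ + 27b² = 4·9³ + 27·7² = 4·729 + 27·49 ≡ 6 (mod 17). Nonzero ⇒ E is nonsingular.
For each x ∈ F_17, compute rhs = x³ + 9·x + 7 mod 17, then count y ∈ F_17 with y² ≡ rhs.
  x = 0: rhs = 7, matching y values: none (0 points).
  x = 1: rhs = 0, matching y values: 0 (1 points).
  x = 2: rhs = 16, matching y values: 4, 13 (2 points).
  x = 3: rhs = 10, matching y values: none (0 points).
  x = 4: rhs = 5, matching y values: none (0 points).
  x = 5: rhs = 7, matching y values: none (0 points).
  x = 6: rhs = 5, matching y values: none (0 points).
  x = 7: rhs = 5, matching y values: none (0 points).
  x = 8: rhs = 13, matching y values: 8, 9 (2 points).
  x = 9: rhs = 1, matching y values: 1, 16 (2 points).
  x = 10: rhs = 9, matching y values: 3, 14 (2 points).
  x = 11: rhs = 9, matching y values: 3, 14 (2 points).
  x = 12: rhs = 7, matching y values: none (0 points).
  x = 13: rhs = 9, matching y values: 3, 14 (2 points).
  x = 14: rhs = 4, matching y values: 2, 15 (2 points).
  x = 15: rhs = 15, matching y values: 7, 10 (2 points).
  x = 16: rhs = 14, matching y values: none (0 points).
Total affine count: 17.
Full point count |E(F_17)| = 17 + 1 = 18.
Hasse bound: |18 − (17+1)| = |0| = 0 ≤ 2√17 ≈ 8.2462 ✓.


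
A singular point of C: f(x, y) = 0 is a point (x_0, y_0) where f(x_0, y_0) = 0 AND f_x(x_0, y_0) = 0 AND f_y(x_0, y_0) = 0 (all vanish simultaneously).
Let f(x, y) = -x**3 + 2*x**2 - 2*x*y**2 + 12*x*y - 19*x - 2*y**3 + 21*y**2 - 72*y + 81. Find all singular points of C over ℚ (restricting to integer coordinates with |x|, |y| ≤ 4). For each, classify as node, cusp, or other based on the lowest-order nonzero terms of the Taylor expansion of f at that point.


Singular points: {(1, 3)}; classification: node.

Compute partial derivatives:
  f_x = -3*x**2 + 4*x - 2*y**2 + 12*y - 19.
  f_y = -4*x*y + 12*x - 6*y**2 + 42*y - 72.
Scan x_0 ∈ {−4, ..., 4}. For each x_0, f_y(x_0, y) is a polynomial in y; find its integer roots y ∈ {−4, ..., 4}, then test f_x and f at those candidates.
  x = -4: f_y(-4, y) = -6*y**2 + 58*y - 120; vanishes at y ∈ {3}. (-4, 3): f_x = -65 ≠ 0.
  x = -3: f_y(-3, y) = -6*y**2 + 54*y - 108; vanishes at y ∈ {3}. (-3, 3): f_x = -40 ≠ 0.
  x = -2: f_y(-2, y) = -6*y**2 + 50*y - 96; vanishes at y ∈ {3}. (-2, 3): f_x = -21 ≠ 0.
  x = -1: f_y(-1, y) = -6*y**2 + 46*y - 84; vanishes at y ∈ {3}. (-1, 3): f_x = -8 ≠ 0.
  x = 0: f_y(0, y) = -6*y**2 + 42*y - 72; vanishes at y ∈ {3, 4}. (0, 3): f_x = -1 ≠ 0; (0, 4): f_x = -3 ≠ 0.
  x = 1: f_y(1, y) = -6*y**2 + 38*y - 60; vanishes at y ∈ {3}. (1, 3): f_x = 0, f = 0 — SINGULAR.
  x = 2: f_y(2, y) = -6*y**2 + 34*y - 48; vanishes at y ∈ {3}. (2, 3): f_x = -5 ≠ 0.
  x = 3: f_y(3, y) = -6*y**2 + 30*y - 36; vanishes at y ∈ {2, 3}. (3, 2): f_x = -18 ≠ 0; (3, 3): f_x = -16 ≠ 0.
  x = 4: f_y(4, y) = -6*y**2 + 26*y - 24; vanishes at y ∈ {3}. (4, 3): f_x = -33 ≠ 0.
Only singular point on the grid: (1, 3).
Classify: substitute x = 1 + u, y = 3 + v and expand: f = -u**3 - u**2 - 2*u*v**2 - 2*v**3 + v**2.
No constant or linear terms (consistent with a singular point). Quadratic part: -u**2 + v**2. Cubic part: -u**3 - 2*u*v**2 - 2*v**3.
The quadratic part v**2 - u**2 = (v − u)(v + u) splits into two distinct linear factors, so there are two distinct tangent lines y − 3 = ±(x − 1) — this is a node (ordinary double point).
Classification: node.


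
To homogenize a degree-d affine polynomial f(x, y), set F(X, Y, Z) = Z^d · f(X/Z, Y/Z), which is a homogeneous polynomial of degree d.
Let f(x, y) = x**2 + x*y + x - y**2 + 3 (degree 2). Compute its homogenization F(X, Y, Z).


F(X, Y, Z) = X**2 + X*Y + X*Z - Y**2 + 3*Z**2

deg(f) = 2.
Substitute x = X/Z, y = Y/Z into f, then multiply by Z^2.
  monomial 1·x^2·y^0 ↦ 1·X^2·Y^0·Z^0.
  monomial 1·x^1·y^1 ↦ 1·X^1·Y^1·Z^0.
  monomial 1·x^1·y^0 ↦ 1·X^1·Y^0·Z^1.
  monomial -1·x^0·y^2 ↦ -1·X^0·Y^2·Z^0.
  monomial 3·x^0·y^0 ↦ 3·X^0·Y^0·Z^2.
Collecting: F(X, Y, Z) = X**2 + X*Y + X*Z - Y**2 + 3*Z**2.


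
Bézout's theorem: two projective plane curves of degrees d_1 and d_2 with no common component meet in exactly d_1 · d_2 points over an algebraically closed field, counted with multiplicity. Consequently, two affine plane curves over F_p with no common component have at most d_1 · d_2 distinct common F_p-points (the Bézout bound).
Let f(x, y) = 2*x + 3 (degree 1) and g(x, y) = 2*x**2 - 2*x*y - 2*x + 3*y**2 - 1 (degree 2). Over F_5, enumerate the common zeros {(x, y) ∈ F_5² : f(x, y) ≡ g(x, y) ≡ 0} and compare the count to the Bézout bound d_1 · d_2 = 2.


Common zeros: {(1, 1), (1, 3)}; count = 2; Bézout bound = 2.

deg(f) = 1, deg(g) = 2, so Bézout bound = 2.
Scan x ∈ F_5. For each x, list the y ∈ F_5 with f(x, y) ≡ 0 and those with g(x, y) ≡ 0 (mod 5); the common zeros in that column are the intersection.
  x = 0: f ≡ 0 at y ∈ ∅; g ≡ 0 at y ∈ ∅; common: ∅.
  x = 1: f ≡ 0 at y ∈ {0, 1, 2, 3, 4}; g ≡ 0 at y ∈ {1, 3}; common: {1, 3}.
  x = 2: f ≡ 0 at y ∈ ∅; g ≡ 0 at y ∈ {4}; common: ∅.
  x = 3: f ≡ 0 at y ∈ ∅; g ≡ 0 at y ∈ {3, 4}; common: ∅.
  x = 4: f ≡ 0 at y ∈ ∅; g ≡ 0 at y ∈ ∅; common: ∅.
Collecting: common zeros = {(1, 1), (1, 3)}, so the count is 2.
Comparison with the Bézout bound: 2 ≤ 2 = deg(f)·deg(g), as expected for curves with no common component (the bound is attained).


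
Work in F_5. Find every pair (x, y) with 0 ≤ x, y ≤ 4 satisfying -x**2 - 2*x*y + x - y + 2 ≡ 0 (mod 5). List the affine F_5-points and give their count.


Affine F_5-points: {(0, 2), (1, 4), (2, 0), (2, 1), (2, 2), (2, 3), (2, 4), (3, 3), (4, 0)}; count = 9.

For each of the 25 pairs (x, y) ∈ F_5², evaluate f(x, y) mod 5. Record the zeros.
  x = 0: [0↦2, 1↦1, 2↦0, 3↦4, 4↦3]  zeros at y ∈ {2}
  x = 1: [0↦2, 1↦4, 2↦1, 3↦3, 4↦0]  zeros at y ∈ {4}
  x = 2: [0↦0, 1↦0, 2↦0, 3↦0, 4↦0]  zeros at y ∈ {0, 1, 2, 3, 4}
  x = 3: [0↦1, 1↦4, 2↦2, 3↦0, 4↦3]  zeros at y ∈ {3}
  x = 4: [0↦0, 1↦1, 2↦2, 3↦3, 4↦4]  zeros at y ∈ {0}
Collecting zeros: affine points = {(0, 2), (1, 4), (2, 0), (2, 1), (2, 2), (2, 3), (2, 4), (3, 3), (4, 0)}.
Total count |C(F_5)_aff| = 9.


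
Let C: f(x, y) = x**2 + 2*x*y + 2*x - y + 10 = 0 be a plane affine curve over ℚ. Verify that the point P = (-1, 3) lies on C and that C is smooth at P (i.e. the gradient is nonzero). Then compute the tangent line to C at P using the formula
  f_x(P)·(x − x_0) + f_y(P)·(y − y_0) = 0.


Tangent line at P: 6*x - 3*y + 15 = 0.

Step 1: f(-1, 3) = 0, so P lies on C.
Step 2: partial derivatives
  f_x(x, y) = 2*x + 2*y + 2, f_y(x, y) = 2*x - 1.
  f_x(P) = 6, f_y(P) = -3 (gradient nonzero, so P is smooth).
Step 3: tangent line at P: 6·(x − -1) + -3·(y − 3) = 0.
Expanding: 6*x - 3*y + 15 = 0.


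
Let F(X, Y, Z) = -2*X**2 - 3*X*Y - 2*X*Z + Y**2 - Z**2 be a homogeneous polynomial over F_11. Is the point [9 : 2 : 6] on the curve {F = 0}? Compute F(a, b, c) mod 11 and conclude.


F(9,2,6) ≡ 7 (mod 11); P is NOT on the curve.

Evaluate F(9, 2, 6) term-by-term (mod 11).
  -2*X**2 ↦ -2·81·1·1 = -162
  -3*X*Y ↦ -3·9·2·1 = -54
  -2*X*Z ↦ -2·9·1·6 = -108
  Y**2 ↦ 1·1·4·1 = 4
  -Z**2 ↦ -1·1·1·36 = -36
Sum: F(9, 2, 6) = (-162) + (-54) + (-108) + (4) + (-36) = -356.
Reducing mod 11: -356 ≡ 7 (mod 11).
Since F(a, b, c) ≡ 7 ≠ 0 (mod 11), P does NOT lie on the curve.


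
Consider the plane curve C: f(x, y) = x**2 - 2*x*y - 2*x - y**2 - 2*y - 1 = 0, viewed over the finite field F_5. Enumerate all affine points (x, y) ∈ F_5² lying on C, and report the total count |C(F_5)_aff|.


Affine F_5-points: {(0, 4)}; count = 1.

For each of the 25 pairs (x, y) ∈ F_5², evaluate f(x, y) mod 5. Record the zeros.
  x = 0: [0↦4, 1↦1, 2↦1, 3↦4, 4↦0]  zeros at y ∈ {4}
  x = 1: [0↦3, 1↦3, 2↦1, 3↦2, 4↦1]  zeros at y ∈ ∅
  x = 2: [0↦4, 1↦2, 2↦3, 3↦2, 4↦4]  zeros at y ∈ ∅
  x = 3: [0↦2, 1↦3, 2↦2, 3↦4, 4↦4]  zeros at y ∈ ∅
  x = 4: [0↦2, 1↦1, 2↦3, 3↦3, 4↦1]  zeros at y ∈ ∅
Collecting zeros: affine points = {(0, 4)}.
Total count |C(F_5)_aff| = 1.


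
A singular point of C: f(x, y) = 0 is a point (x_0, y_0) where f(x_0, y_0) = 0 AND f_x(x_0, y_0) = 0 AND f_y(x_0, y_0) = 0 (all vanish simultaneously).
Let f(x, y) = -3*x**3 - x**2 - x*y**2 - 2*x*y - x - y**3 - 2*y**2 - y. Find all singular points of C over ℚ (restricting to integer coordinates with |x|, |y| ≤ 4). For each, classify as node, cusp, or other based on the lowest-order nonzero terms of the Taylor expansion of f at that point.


Singular points: {(0, -1)}; classification: node.

Compute partial derivatives:
  f_x = -9*x**2 - 2*x - y**2 - 2*y - 1.
  f_y = -2*x*y - 2*x - 3*y**2 - 4*y - 1.
Scan x_0 ∈ {−4, ..., 4}. For each x_0, f_y(x_0, y) is a polynomial in y; find its integer roots y ∈ {−4, ..., 4}, then test f_x and f at those candidates.
  x = -4: f_y(-4, y) = -3*y**2 + 4*y + 7; vanishes at y ∈ {-1}. (-4, -1): f_x = -136 ≠ 0.
  x = -3: f_y(-3, y) = -3*y**2 + 2*y + 5; vanishes at y ∈ {-1}. (-3, -1): f_x = -75 ≠ 0.
  x = -2: f_y(-2, y) = 3 - 3*y**2; vanishes at y ∈ {-1, 1}. (-2, -1): f_x = -32 ≠ 0; (-2, 1): f_x = -36 ≠ 0.
  x = -1: f_y(-1, y) = -3*y**2 - 2*y + 1; vanishes at y ∈ {-1}. (-1, -1): f_x = -7 ≠ 0.
  x = 0: f_y(0, y) = -3*y**2 - 4*y - 1; vanishes at y ∈ {-1}. (0, -1): f_x = 0, f = 0 — SINGULAR.
  x = 1: f_y(1, y) = -3*y**2 - 6*y - 3; vanishes at y ∈ {-1}. (1, -1): f_x = -11 ≠ 0.
  x = 2: f_y(2, y) = -3*y**2 - 8*y - 5; vanishes at y ∈ {-1}. (2, -1): f_x = -40 ≠ 0.
  x = 3: f_y(3, y) = -3*y**2 - 10*y - 7; vanishes at y ∈ {-1}. (3, -1): f_x = -87 ≠ 0.
  x = 4: f_y(4, y) = -3*y**2 - 12*y - 9; vanishes at y ∈ {-3, -1}. (4, -3): f_x = -156 ≠ 0; (4, -1): f_x = -152 ≠ 0.
Only singular point on the grid: (0, -1).
Classify: substitute x = 0 + u, y = -1 + v and expand: f = -3*u**3 - u**2 - u*v**2 - v**3 + v**2.
No constant or linear terms (consistent with a singular point). Quadratic part: -u**2 + v**2. Cubic part: -3*u**3 - u*v**2 - v**3.
The quadratic part v**2 - u**2 = (v − u)(v + u) splits into two distinct linear factors, so there are two distinct tangent lines y − -1 = ±(x − 0) — this is a node (ordinary double point).
Classification: node.


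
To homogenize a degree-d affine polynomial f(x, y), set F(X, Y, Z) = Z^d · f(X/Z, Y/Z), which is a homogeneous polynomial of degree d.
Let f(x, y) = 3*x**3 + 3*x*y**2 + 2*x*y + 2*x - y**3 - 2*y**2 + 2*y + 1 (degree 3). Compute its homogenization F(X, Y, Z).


F(X, Y, Z) = 3*X**3 + 3*X*Y**2 + 2*X*Y*Z + 2*X*Z**2 - Y**3 - 2*Y**2*Z + 2*Y*Z**2 + Z**3

deg(f) = 3.
Substitute x = X/Z, y = Y/Z into f, then multiply by Z^3.
  monomial 3·x^3·y^0 ↦ 3·X^3·Y^0·Z^0.
  monomial 3·x^1·y^2 ↦ 3·X^1·Y^2·Z^0.
  monomial 2·x^1·y^1 ↦ 2·X^1·Y^1·Z^1.
  monomial 2·x^1·y^0 ↦ 2·X^1·Y^0·Z^2.
  monomial -1·x^0·y^3 ↦ -1·X^0·Y^3·Z^0.
  monomial -2·x^0·y^2 ↦ -2·X^0·Y^2·Z^1.
  monomial 2·x^0·y^1 ↦ 2·X^0·Y^1·Z^2.
  monomial 1·x^0·y^0 ↦ 1·X^0·Y^0·Z^3.
Collecting: F(X, Y, Z) = 3*X**3 + 3*X*Y**2 + 2*X*Y*Z + 2*X*Z**2 - Y**3 - 2*Y**2*Z + 2*Y*Z**2 + Z**3.


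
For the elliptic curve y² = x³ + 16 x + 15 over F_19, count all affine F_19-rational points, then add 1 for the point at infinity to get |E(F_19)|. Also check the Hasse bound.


Affine points = {(2, 6), (2, 13), (5, 7), (5, 12), (6, 2), (6, 17), (8, 3), (8, 16), (10, 4), (10, 15), (12, 4), (12, 15), (13, 8), (13, 11), (14, 0), (15, 1), (15, 18), (16, 4), (16, 15), (18, 6), (18, 13)}; affine count = 21; |E(F_19)| = 22.

Discriminant check: Δ ∝ 4a³ + 27b² = 4·16³ + 27·15² = 4·4096 + 27·225 ≡ 1 (mod 19). Nonzero ⇒ E is nonsingular.
For each x ∈ F_19, compute rhs = x³ + 16·x + 15 mod 19, then count y ∈ F_19 with y² ≡ rhs.
  x = 0: rhs = 15, matching y values: none (0 points).
  x = 1: rhs = 13, matching y values: none (0 points).
  x = 2: rhs = 17, matching y values: 6, 13 (2 points).
  x = 3: rhs = 14, matching y values: none (0 points).
  x = 4: rhs = 10, matching y values: none (0 points).
  x = 5: rhs = 11, matching y values: 7, 12 (2 points).
  x = 6: rhs = 4, matching y values: 2, 17 (2 points).
  x = 7: rhs = 14, matching y values: none (0 points).
  x = 8: rhs = 9, matching y values: 3, 16 (2 points).
  x = 9: rhs = 14, matching y values: none (0 points).
  x = 10: rhs = 16, matching y values: 4, 15 (2 points).
  x = 11: rhs = 2, matching y values: none (0 points).
  x = 12: rhs = 16, matching y values: 4, 15 (2 points).
  x = 13: rhs = 7, matching y values: 8, 11 (2 points).
  x = 14: rhs = 0, matching y values: 0 (1 points).
  x = 15: rhs = 1, matching y values: 1, 18 (2 points).
  x = 16: rhs = 16, matching y values: 4, 15 (2 points).
  x = 17: rhs = 13, matching y values: none (0 points).
  x = 18: rhs = 17, matching y values: 6, 13 (2 points).
Total affine count: 21.
Full point count |E(F_19)| = 21 + 1 = 22.
Hasse bound: |22 − (19+1)| = |2| = 2 ≤ 2√19 ≈ 8.7178 ✓.


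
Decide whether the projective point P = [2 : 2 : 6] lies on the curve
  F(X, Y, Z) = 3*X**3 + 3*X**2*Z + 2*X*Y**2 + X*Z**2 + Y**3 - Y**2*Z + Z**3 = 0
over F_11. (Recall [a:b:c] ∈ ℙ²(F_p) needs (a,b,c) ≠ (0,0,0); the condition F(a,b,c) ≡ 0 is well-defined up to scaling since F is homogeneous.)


F(2,2,6) ≡ 10 (mod 11); P is NOT on the curve.

Evaluate F(2, 2, 6) term-by-term (mod 11).
  3*X**3 ↦ 3·8·1·1 = 24
  3*X**2*Z ↦ 3·4·1·6 = 72
  2*X*Y**2 ↦ 2·2·4·1 = 16
  X*Z**2 ↦ 1·2·1·36 = 72
  Y**3 ↦ 1·1·8·1 = 8
  -Y**2*Z ↦ -1·1·4·6 = -24
  Z**3 ↦ 1·1·1·216 = 216
Sum: F(2, 2, 6) = (24) + (72) + (16) + (72) + (8) + (-24) + (216) = 384.
Reducing mod 11: 384 ≡ 10 (mod 11).
Since F(a, b, c) ≡ 10 ≠ 0 (mod 11), P does NOT lie on the curve.


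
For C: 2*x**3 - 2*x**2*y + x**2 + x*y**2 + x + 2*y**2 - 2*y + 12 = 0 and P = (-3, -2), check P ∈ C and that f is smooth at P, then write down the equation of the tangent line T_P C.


Tangent line at P: 29*x - 16*y + 55 = 0.

Step 1: f(-3, -2) = 0, so P lies on C.
Step 2: partial derivatives
  f_x(x, y) = 6*x**2 - 4*x*y + 2*x + y**2 + 1, f_y(x, y) = -2*x**2 + 2*x*y + 4*y - 2.
  f_x(P) = 29, f_y(P) = -16 (gradient nonzero, so P is smooth).
Step 3: tangent line at P: 29·(x − -3) + -16·(y − -2) = 0.
Expanding: 29*x - 16*y + 55 = 0.


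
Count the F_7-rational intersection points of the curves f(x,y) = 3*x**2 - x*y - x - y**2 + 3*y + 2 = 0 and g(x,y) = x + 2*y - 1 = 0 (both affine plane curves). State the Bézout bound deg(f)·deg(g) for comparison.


Common zeros: ∅; count = 0; Bézout bound = 2.

deg(f) = 2, deg(g) = 1, so Bézout bound = 2.
Scan x ∈ F_7. For each x, list the y ∈ F_7 with f(x, y) ≡ 0 and those with g(x, y) ≡ 0 (mod 7); the common zeros in that column are the intersection.
  x = 0: f ≡ 0 at y ∈ ∅; g ≡ 0 at y ∈ {4}; common: ∅.
  x = 1: f ≡ 0 at y ∈ ∅; g ≡ 0 at y ∈ {0}; common: ∅.
  x = 2: f ≡ 0 at y ∈ {4}; g ≡ 0 at y ∈ {3}; common: ∅.
  x = 3: f ≡ 0 at y ∈ ∅; g ≡ 0 at y ∈ {6}; common: ∅.
  x = 4: f ≡ 0 at y ∈ ∅; g ≡ 0 at y ∈ {2}; common: ∅.
  x = 5: f ≡ 0 at y ∈ ∅; g ≡ 0 at y ∈ {5}; common: ∅.
  x = 6: f ≡ 0 at y ∈ ∅; g ≡ 0 at y ∈ {1}; common: ∅.
Collecting: common zeros = ∅, so the count is 0.
Comparison with the Bézout bound: 0 ≤ 2 = deg(f)·deg(g), as expected for curves with no common component (the affine F_7-count falls short of the bound because intersections may lie at infinity, over extension fields, or carry multiplicity).


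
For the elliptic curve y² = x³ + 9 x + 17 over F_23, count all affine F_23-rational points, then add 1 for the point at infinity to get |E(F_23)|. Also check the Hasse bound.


Affine points = {(1, 2), (1, 21), (3, 5), (3, 18), (4, 5), (4, 18), (5, 7), (5, 16), (7, 3), (7, 20), (8, 7), (8, 16), (10, 7), (10, 16), (12, 6), (12, 17), (13, 10), (13, 13), (14, 9), (14, 14), (15, 10), (15, 13), (16, 5), (16, 18), (17, 0), (18, 10), (18, 13), (19, 3), (19, 20), (20, 3), (20, 20)}; affine count = 31; |E(F_23)| = 32.

Discriminant check: Δ ∝ 4a³ + 27b² = 4·9³ + 27·17² = 4·729 + 27·289 ≡ 1 (mod 23). Nonzero ⇒ E is nonsingular.
For each x ∈ F_23, compute rhs = x³ + 9·x + 17 mod 23, then count y ∈ F_23 with y² ≡ rhs.
  x = 0: rhs = 17, matching y values: none (0 points).
  x = 1: rhs = 4, matching y values: 2, 21 (2 points).
  x = 2: rhs = 20, matching y values: none (0 points).
  x = 3: rhs = 2, matching y values: 5, 18 (2 points).
  x = 4: rhs = 2, matching y values: 5, 18 (2 points).
  x = 5: rhs = 3, matching y values: 7, 16 (2 points).
  x = 6: rhs = 11, matching y values: none (0 points).
  x = 7: rhs = 9, matching y values: 3, 20 (2 points).
  x = 8: rhs = 3, matching y values: 7, 16 (2 points).
  x = 9: rhs = 22, matching y values: none (0 points).
  x = 10: rhs = 3, matching y values: 7, 16 (2 points).
  x = 11: rhs = 21, matching y values: none (0 points).
  x = 12: rhs = 13, matching y values: 6, 17 (2 points).
  x = 13: rhs = 8, matching y values: 10, 13 (2 points).
  x = 14: rhs = 12, matching y values: 9, 14 (2 points).
  x = 15: rhs = 8, matching y values: 10, 13 (2 points).
  x = 16: rhs = 2, matching y values: 5, 18 (2 points).
  x = 17: rhs = 0, matching y values: 0 (1 points).
  x = 18: rhs = 8, matching y values: 10, 13 (2 points).
  x = 19: rhs = 9, matching y values: 3, 20 (2 points).
  x = 20: rhs = 9, matching y values: 3, 20 (2 points).
  x = 21: rhs = 14, matching y values: none (0 points).
  x = 22: rhs = 7, matching y values: none (0 points).
Total affine count: 31.
Full point count |E(F_23)| = 31 + 1 = 32.
Hasse bound: |32 − (23+1)| = |8| = 8 ≤ 2√23 ≈ 9.5917 ✓.


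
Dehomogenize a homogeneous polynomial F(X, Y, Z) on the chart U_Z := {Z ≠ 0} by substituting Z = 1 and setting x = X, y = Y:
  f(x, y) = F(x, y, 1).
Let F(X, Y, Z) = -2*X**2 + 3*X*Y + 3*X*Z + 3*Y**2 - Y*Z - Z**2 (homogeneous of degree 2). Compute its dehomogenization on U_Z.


f(x, y) = -2*x**2 + 3*x*y + 3*x + 3*y**2 - y - 1

On U_Z we set Z = 1. Each monomial c·X^i·Y^j·Z^k in F becomes c·x^i·y^j·1^k = c·x^i·y^j.
Substituting Z = 1: F(X, Y, 1) = -2*x**2 + 3*x*y + 3*x + 3*y**2 - y - 1.
Note: deg(f) ≤ deg(F) = 2; strict inequality happens when F is divisible by Z (lost terms).


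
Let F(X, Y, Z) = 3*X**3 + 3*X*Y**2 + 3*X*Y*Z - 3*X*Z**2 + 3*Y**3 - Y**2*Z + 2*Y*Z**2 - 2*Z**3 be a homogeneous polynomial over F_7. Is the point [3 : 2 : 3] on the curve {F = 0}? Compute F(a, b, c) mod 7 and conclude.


F(3,2,3) ≡ 0 (mod 7); P is on the curve.

Evaluate F(3, 2, 3) term-by-term (mod 7).
  3*X**3 ↦ 3·27·1·1 = 81
  3*X*Y**2 ↦ 3·3·4·1 = 36
  3*X*Y*Z ↦ 3·3·2·3 = 54
  -3*X*Z**2 ↦ -3·3·1·9 = -81
  3*Y**3 ↦ 3·1·8·1 = 24
  -Y**2*Z ↦ -1·1·4·3 = -12
  2*Y*Z**2 ↦ 2·1·2·9 = 36
  -2*Z**3 ↦ -2·1·1·27 = -54
Sum: F(3, 2, 3) = (81) + (36) + (54) + (-81) + (24) + (-12) + (36) + (-54) = 84.
Reducing mod 7: 84 ≡ 0 (mod 7).
Since F(a, b, c) ≡ 0 (mod 7), P lies on the curve.


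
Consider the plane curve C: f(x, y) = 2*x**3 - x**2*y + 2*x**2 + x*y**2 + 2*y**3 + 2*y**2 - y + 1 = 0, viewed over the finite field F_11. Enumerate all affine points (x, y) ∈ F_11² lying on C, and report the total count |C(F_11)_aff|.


Affine F_11-points: {(2, 8), (6, 5), (7, 2), (7, 3), (7, 7), (8, 1)}; count = 6.

For each of the 121 pairs (x, y) ∈ F_11², evaluate f(x, y) mod 11. Record the zeros.
  x = 0: [0↦1, 1↦4, 2↦1, 3↦4, 4↦3, 5↦10, 6↦4, 7↦8, 8↦1, 9↦6, 10↦2]  zeros at y ∈ ∅
  x = 1: [0↦5, 1↦8, 2↦7, 3↦3, 4↦8, 5↦1, 6↦5, 7↦10, 8↦6, 9↦5, 10↦8]  zeros at y ∈ ∅
  x = 2: [0↦3, 1↦4, 2↦3, 3↦1, 4↦10, 5↦9, 6↦10, 7↦3, 8↦0, 9↦2, 10↦10]  zeros at y ∈ {8}
  x = 3: [0↦7, 1↦4, 2↦1, 3↦10, 4↦10, 5↦2, 6↦9, 7↦10, 8↦6, 9↦9, 10↦9]  zeros at y ∈ ∅
  x = 4: [0↦7, 1↦9, 2↦2, 3↦9, 4↦9, 5↦3, 6↦3, 7↦10, 8↦3, 9↦5, 10↦6]  zeros at y ∈ ∅
  x = 5: [0↦4, 1↦9, 2↦7, 3↦10, 4↦8, 5↦2, 6↦4, 7↦4, 8↦3, 9↦2, 10↦2]  zeros at y ∈ ∅
  x = 6: [0↦10, 1↦5, 2↦6, 3↦3, 4↦8, 5↦0, 6↦2, 7↦4, 8↦7, 9↦1, 10↦9]  zeros at y ∈ {5}
  x = 7: [0↦4, 1↦9, 2↦0, 3↦0, 4↦10, 5↦9, 6↦9, 7↦0, 8↦5, 9↦3, 10↦6]  zeros at y ∈ {2, 3, 7}
  x = 8: [0↦9, 1↦0, 2↦1, 3↦2, 4↦4, 5↦8, 6↦4, 7↦4, 8↦9, 9↦9, 10↦5]  zeros at y ∈ {1}
  x = 9: [0↦4, 1↦1, 2↦10, 3↦10, 4↦2, 5↦9, 6↦10, 7↦6, 8↦9, 9↦9, 10↦7]  zeros at y ∈ ∅
  x = 10: [0↦1, 1↦2, 2↦6, 3↦3, 4↦5, 5↦2, 6↦6, 7↦7, 8↦6, 9↦4, 10↦2]  zeros at y ∈ ∅
Collecting zeros: affine points = {(2, 8), (6, 5), (7, 2), (7, 3), (7, 7), (8, 1)}.
Total count |C(F_11)_aff| = 6.


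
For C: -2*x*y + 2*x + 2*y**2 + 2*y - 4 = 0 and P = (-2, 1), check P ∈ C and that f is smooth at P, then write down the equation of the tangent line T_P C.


Tangent line at P: 10*y - 10 = 0.

Step 1: f(-2, 1) = 0, so P lies on C.
Step 2: partial derivatives
  f_x(x, y) = 2 - 2*y, f_y(x, y) = -2*x + 4*y + 2.
  f_x(P) = 0, f_y(P) = 10 (gradient nonzero, so P is smooth).
Step 3: tangent line at P: 0·(x − -2) + 10·(y − 1) = 0.
Expanding: 10*y - 10 = 0.


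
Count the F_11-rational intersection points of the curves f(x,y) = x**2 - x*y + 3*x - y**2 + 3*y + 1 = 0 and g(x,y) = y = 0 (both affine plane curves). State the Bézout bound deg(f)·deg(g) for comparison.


Common zeros: {(2, 0), (6, 0)}; count = 2; Bézout bound = 2.

deg(f) = 2, deg(g) = 1, so Bézout bound = 2.
Scan x ∈ F_11. For each x, list the y ∈ F_11 with f(x, y) ≡ 0 and those with g(x, y) ≡ 0 (mod 11); the common zeros in that column are the intersection.
  x = 0: f ≡ 0 at y ∈ ∅; g ≡ 0 at y ∈ {0}; common: ∅.
  x = 1: f ≡ 0 at y ∈ ∅; g ≡ 0 at y ∈ {0}; common: ∅.
  x = 2: f ≡ 0 at y ∈ {0, 1}; g ≡ 0 at y ∈ {0}; common: {0}.
  x = 3: f ≡ 0 at y ∈ ∅; g ≡ 0 at y ∈ {0}; common: ∅.
  x = 4: f ≡ 0 at y ∈ ∅; g ≡ 0 at y ∈ {0}; common: ∅.
  x = 5: f ≡ 0 at y ∈ {2, 7}; g ≡ 0 at y ∈ {0}; common: ∅.
  x = 6: f ≡ 0 at y ∈ {0, 8}; g ≡ 0 at y ∈ {0}; common: {0}.
  x = 7: f ≡ 0 at y ∈ {1, 6}; g ≡ 0 at y ∈ {0}; common: ∅.
  x = 8: f ≡ 0 at y ∈ ∅; g ≡ 0 at y ∈ {0}; common: ∅.
  x = 9: f ≡ 0 at y ∈ ∅; g ≡ 0 at y ∈ {0}; common: ∅.
  x = 10: f ≡ 0 at y ∈ {7, 8}; g ≡ 0 at y ∈ {0}; common: ∅.
Collecting: common zeros = {(2, 0), (6, 0)}, so the count is 2.
Comparison with the Bézout bound: 2 ≤ 2 = deg(f)·deg(g), as expected for curves with no common component (the bound is attained).


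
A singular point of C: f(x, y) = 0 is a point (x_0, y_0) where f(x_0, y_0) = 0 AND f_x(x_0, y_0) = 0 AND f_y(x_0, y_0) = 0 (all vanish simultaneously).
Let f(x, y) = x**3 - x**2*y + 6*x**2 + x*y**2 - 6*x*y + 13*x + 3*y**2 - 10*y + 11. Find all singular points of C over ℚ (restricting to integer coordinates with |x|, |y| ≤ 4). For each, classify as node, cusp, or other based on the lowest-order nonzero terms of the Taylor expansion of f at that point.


Singular points: {(-2, 1)}; classification: node.

Compute partial derivatives:
  f_x = 3*x**2 - 2*x*y + 12*x + y**2 - 6*y + 13.
  f_y = -x**2 + 2*x*y - 6*x + 6*y - 10.
Scan x_0 ∈ {−4, ..., 4}. For each x_0, f_y(x_0, y) is a polynomial in y; find its integer roots y ∈ {−4, ..., 4}, then test f_x and f at those candidates.
  x = -4: f_y(-4, y) = -2*y - 2; vanishes at y ∈ {-1}. (-4, -1): f_x = 12 ≠ 0.
  x = -3: f_y(-3, y) = -1; no integer root y with |y| ≤ 4.
  x = -2: f_y(-2, y) = 2*y - 2; vanishes at y ∈ {1}. (-2, 1): f_x = 0, f = 0 — SINGULAR.
  x = -1: f_y(-1, y) = 4*y - 5; no integer root y with |y| ≤ 4.
  x = 0: f_y(0, y) = 6*y - 10; no integer root y with |y| ≤ 4.
  x = 1: f_y(1, y) = 8*y - 17; no integer root y with |y| ≤ 4.
  x = 2: f_y(2, y) = 10*y - 26; no integer root y with |y| ≤ 4.
  x = 3: f_y(3, y) = 12*y - 37; no integer root y with |y| ≤ 4.
  x = 4: f_y(4, y) = 14*y - 50; no integer root y with |y| ≤ 4.
Only singular point on the grid: (-2, 1).
Classify: substitute x = -2 + u, y = 1 + v and expand: f = u**3 - u**2*v - u**2 + u*v**2 + v**2.
No constant or linear terms (consistent with a singular point). Quadratic part: -u**2 + v**2. Cubic part: u**3 - u**2*v + u*v**2.
The quadratic part v**2 - u**2 = (v − u)(v + u) splits into two distinct linear factors, so there are two distinct tangent lines y − 1 = ±(x − -2) — this is a node (ordinary double point).
Classification: node.


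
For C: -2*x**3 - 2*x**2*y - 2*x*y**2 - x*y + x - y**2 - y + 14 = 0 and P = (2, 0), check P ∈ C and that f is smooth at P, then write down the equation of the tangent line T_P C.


Tangent line at P: -23*x - 11*y + 46 = 0.

Step 1: f(2, 0) = 0, so P lies on C.
Step 2: partial derivatives
  f_x(x, y) = -6*x**2 - 4*x*y - 2*y**2 - y + 1, f_y(x, y) = -2*x**2 - 4*x*y - x - 2*y - 1.
  f_x(P) = -23, f_y(P) = -11 (gradient nonzero, so P is smooth).
Step 3: tangent line at P: -23·(x − 2) + -11·(y − 0) = 0.
Expanding: -23*x - 11*y + 46 = 0.


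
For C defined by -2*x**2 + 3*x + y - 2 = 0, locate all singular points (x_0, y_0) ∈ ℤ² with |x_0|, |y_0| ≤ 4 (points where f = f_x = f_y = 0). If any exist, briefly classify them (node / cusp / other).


No singular points in the scanned grid; C is smooth there.

Compute partial derivatives:
  f_x = 3 - 4*x.
  f_y = 1.
f_y = 1 is a nonzero constant, so f_y never vanishes: no point (x, y) can satisfy f = f_x = f_y = 0. In particular no (x, y) ∈ {−4, ..., 4}² is singular; the curve is smooth.


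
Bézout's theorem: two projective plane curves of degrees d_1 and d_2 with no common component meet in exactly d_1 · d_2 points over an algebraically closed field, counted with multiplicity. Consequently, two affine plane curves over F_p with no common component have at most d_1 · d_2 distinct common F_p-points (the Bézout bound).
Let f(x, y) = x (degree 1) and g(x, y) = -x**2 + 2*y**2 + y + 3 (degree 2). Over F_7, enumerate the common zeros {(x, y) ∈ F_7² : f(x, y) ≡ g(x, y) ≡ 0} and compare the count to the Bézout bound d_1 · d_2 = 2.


Common zeros: ∅; count = 0; Bézout bound = 2.

deg(f) = 1, deg(g) = 2, so Bézout bound = 2.
Scan x ∈ F_7. For each x, list the y ∈ F_7 with f(x, y) ≡ 0 and those with g(x, y) ≡ 0 (mod 7); the common zeros in that column are the intersection.
  x = 0: f ≡ 0 at y ∈ {0, 1, 2, 3, 4, 5, 6}; g ≡ 0 at y ∈ ∅; common: ∅.
  x = 1: f ≡ 0 at y ∈ ∅; g ≡ 0 at y ∈ ∅; common: ∅.
  x = 2: f ≡ 0 at y ∈ ∅; g ≡ 0 at y ∈ {4, 6}; common: ∅.
  x = 3: f ≡ 0 at y ∈ ∅; g ≡ 0 at y ∈ {5}; common: ∅.
  x = 4: f ≡ 0 at y ∈ ∅; g ≡ 0 at y ∈ {5}; common: ∅.
  x = 5: f ≡ 0 at y ∈ ∅; g ≡ 0 at y ∈ {4, 6}; common: ∅.
  x = 6: f ≡ 0 at y ∈ ∅; g ≡ 0 at y ∈ ∅; common: ∅.
Collecting: common zeros = ∅, so the count is 0.
Comparison with the Bézout bound: 0 ≤ 2 = deg(f)·deg(g), as expected for curves with no common component (the affine F_7-count falls short of the bound because intersections may lie at infinity, over extension fields, or carry multiplicity).


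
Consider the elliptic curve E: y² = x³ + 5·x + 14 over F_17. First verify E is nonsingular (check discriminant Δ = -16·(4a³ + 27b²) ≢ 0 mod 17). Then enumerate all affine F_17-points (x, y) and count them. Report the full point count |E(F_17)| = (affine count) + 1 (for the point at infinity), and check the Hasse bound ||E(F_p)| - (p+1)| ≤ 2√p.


Affine points = {(2, 7), (2, 10), (4, 8), (4, 9), (7, 1), (7, 16), (12, 0), (13, 7), (13, 10), (15, 8), (15, 9), (16, 5), (16, 12)}; affine count = 13; |E(F_17)| = 14.

Discriminant check: Δ ∝ 4a³ + 27b² = 4·5³ + 27·14² = 4·125 + 27·196 ≡ 12 (mod 17). Nonzero ⇒ E is nonsingular.
For each x ∈ F_17, compute rhs = x³ + 5·x + 14 mod 17, then count y ∈ F_17 with y² ≡ rhs.
  x = 0: rhs = 14, matching y values: none (0 points).
  x = 1: rhs = 3, matching y values: none (0 points).
  x = 2: rhs = 15, matching y values: 7, 10 (2 points).
  x = 3: rhs = 5, matching y values: none (0 points).
  x = 4: rhs = 13, matching y values: 8, 9 (2 points).
  x = 5: rhs = 11, matching y values: none (0 points).
  x = 6: rhs = 5, matching y values: none (0 points).
  x = 7: rhs = 1, matching y values: 1, 16 (2 points).
  x = 8: rhs = 5, matching y values: none (0 points).
  x = 9: rhs = 6, matching y values: none (0 points).
  x = 10: rhs = 10, matching y values: none (0 points).
  x = 11: rhs = 6, matching y values: none (0 points).
  x = 12: rhs = 0, matching y values: 0 (1 points).
  x = 13: rhs = 15, matching y values: 7, 10 (2 points).
  x = 14: rhs = 6, matching y values: none (0 points).
  x = 15: rhs = 13, matching y values: 8, 9 (2 points).
  x = 16: rhs = 8, matching y values: 5, 12 (2 points).
Total affine count: 13.
Full point count |E(F_17)| = 13 + 1 = 14.
Hasse bound: |14 − (17+1)| = |-4| = 4 ≤ 2√17 ≈ 8.2462 ✓.


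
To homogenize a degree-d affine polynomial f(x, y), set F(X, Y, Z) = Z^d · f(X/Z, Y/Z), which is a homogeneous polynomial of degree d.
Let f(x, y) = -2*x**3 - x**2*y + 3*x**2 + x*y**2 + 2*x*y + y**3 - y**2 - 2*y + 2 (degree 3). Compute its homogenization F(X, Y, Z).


F(X, Y, Z) = -2*X**3 - X**2*Y + 3*X**2*Z + X*Y**2 + 2*X*Y*Z + Y**3 - Y**2*Z - 2*Y*Z**2 + 2*Z**3

deg(f) = 3.
Substitute x = X/Z, y = Y/Z into f, then multiply by Z^3.
  monomial -2·x^3·y^0 ↦ -2·X^3·Y^0·Z^0.
  monomial -1·x^2·y^1 ↦ -1·X^2·Y^1·Z^0.
  monomial 3·x^2·y^0 ↦ 3·X^2·Y^0·Z^1.
  monomial 1·x^1·y^2 ↦ 1·X^1·Y^2·Z^0.
  monomial 2·x^1·y^1 ↦ 2·X^1·Y^1·Z^1.
  monomial 1·x^0·y^3 ↦ 1·X^0·Y^3·Z^0.
  monomial -1·x^0·y^2 ↦ -1·X^0·Y^2·Z^1.
  monomial -2·x^0·y^1 ↦ -2·X^0·Y^1·Z^2.
  monomial 2·x^0·y^0 ↦ 2·X^0·Y^0·Z^3.
Collecting: F(X, Y, Z) = -2*X**3 - X**2*Y + 3*X**2*Z + X*Y**2 + 2*X*Y*Z + Y**3 - Y**2*Z - 2*Y*Z**2 + 2*Z**3.


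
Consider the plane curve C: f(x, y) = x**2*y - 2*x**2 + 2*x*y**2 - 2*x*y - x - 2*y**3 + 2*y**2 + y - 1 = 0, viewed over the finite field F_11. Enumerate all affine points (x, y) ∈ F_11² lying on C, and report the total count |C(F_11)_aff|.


Affine F_11-points: {(0, 1), (1, 3), (1, 5), (2, 0), (2, 7), (3, 0), (4, 6), (6, 2), (6, 6), (6, 10), (8, 5), (10, 1), (10, 3), (10, 7)}; count = 14.

For each of the 121 pairs (x, y) ∈ F_11², evaluate f(x, y) mod 11. Record the zeros.
  x = 0: [0↦10, 1↦0, 2↦4, 3↦10, 4↦6, 5↦2, 6↦8, 7↦1, 8↦2, 9↦10, 10↦2]  zeros at y ∈ {1}
  x = 1: [0↦7, 1↦9, 2↦7, 3↦0, 4↦9, 5↦0, 6↦5, 7↦1, 8↦9, 9↦6, 10↦2]  zeros at y ∈ {3, 5}
  x = 2: [0↦0, 1↦5, 2↦10, 3↦3, 4↦5, 5↦4, 6↦10, 7↦0, 8↦6, 9↦5, 10↦7]  zeros at y ∈ {0, 7}
  x = 3: [0↦0, 1↦10, 2↦2, 3↦8, 4↦5, 5↦3, 6↦1, 7↦9, 8↦4, 9↦7, 10↦6]  zeros at y ∈ {0}
  x = 4: [0↦7, 1↦2, 2↦5, 3↦4, 4↦9, 5↦8, 6↦0, 7↦6, 8↦3, 9↦1, 10↦10]  zeros at y ∈ {6}
  x = 5: [0↦10, 1↦3, 2↦8, 3↦2, 4↦6, 5↦8, 6↦7, 7↦2, 8↦3, 9↦9, 10↦8]  zeros at y ∈ ∅
  x = 6: [0↦9, 1↦2, 2↦0, 3↦2, 4↦7, 5↦3, 6↦0, 7↦8, 8↦4, 9↦9, 10↦0]  zeros at y ∈ {2, 6, 10}
  x = 7: [0↦4, 1↦10, 2↦3, 3↦4, 4↦1, 5↦4, 6↦1, 7↦2, 8↦6, 9↦1, 10↦8]  zeros at y ∈ ∅
  x = 8: [0↦6, 1↦5, 2↦6, 3↦8, 4↦10, 5↦0, 6↦10, 7↦6, 8↦9, 9↦7, 10↦10]  zeros at y ∈ {5}
  x = 9: [0↦4, 1↦9, 2↦9, 3↦3, 4↦1, 5↦2, 6↦5, 7↦9, 8↦2, 9↦5, 10↦6]  zeros at y ∈ ∅
  x = 10: [0↦9, 1↦0, 2↦1, 3↦0, 4↦7, 5↦10, 6↦8, 7↦0, 8↦7, 9↦6, 10↦7]  zeros at y ∈ {1, 3, 7}
Collecting zeros: affine points = {(0, 1), (1, 3), (1, 5), (2, 0), (2, 7), (3, 0), (4, 6), (6, 2), (6, 6), (6, 10), (8, 5), (10, 1), (10, 3), (10, 7)}.
Total count |C(F_11)_aff| = 14.


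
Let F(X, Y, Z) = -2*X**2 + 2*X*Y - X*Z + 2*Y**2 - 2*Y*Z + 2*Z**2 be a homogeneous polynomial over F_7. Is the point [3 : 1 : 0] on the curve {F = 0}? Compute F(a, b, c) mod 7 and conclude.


F(3,1,0) ≡ 4 (mod 7); P is NOT on the curve.

Evaluate F(3, 1, 0) term-by-term (mod 7).
  -2*X**2 ↦ -2·9·1·1 = -18
  2*X*Y ↦ 2·3·1·1 = 6
  -X*Z ↦ -1·3·1·0 = 0
  2*Y**2 ↦ 2·1·1·1 = 2
  -2*Y*Z ↦ -2·1·1·0 = 0
  2*Z**2 ↦ 2·1·1·0 = 0
Sum: F(3, 1, 0) = (-18) + (6) + (0) + (2) + (0) + (0) = -10.
Reducing mod 7: -10 ≡ 4 (mod 7).
Since F(a, b, c) ≡ 4 ≠ 0 (mod 7), P does NOT lie on the curve.


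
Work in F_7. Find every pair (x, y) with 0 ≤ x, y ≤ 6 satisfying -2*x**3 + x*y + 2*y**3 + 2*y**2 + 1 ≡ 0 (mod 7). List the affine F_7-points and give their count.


Affine F_7-points: {(0, 4), (0, 5), (2, 3), (3, 3), (3, 4), (3, 6), (4, 1), (4, 4)}; count = 8.

For each of the 49 pairs (x, y) ∈ F_7², evaluate f(x, y) mod 7. Record the zeros.
  x = 0: [0↦1, 1↦5, 2↦4, 3↦3, 4↦0, 5↦0, 6↦1]  zeros at y ∈ {4, 5}
  x = 1: [0↦6, 1↦4, 2↦4, 3↦4, 4↦2, 5↦3, 6↦5]  zeros at y ∈ ∅
  x = 2: [0↦6, 1↦5, 2↦6, 3↦0, 4↦6, 5↦1, 6↦4]  zeros at y ∈ {3}
  x = 3: [0↦3, 1↦3, 2↦5, 3↦0, 4↦0, 5↦3, 6↦0]  zeros at y ∈ {3, 4, 6}
  x = 4: [0↦6, 1↦0, 2↦3, 3↦6, 4↦0, 5↦4, 6↦2]  zeros at y ∈ {1, 4}
  x = 5: [0↦3, 1↦5, 2↦2, 3↦6, 4↦1, 5↦6, 6↦5]  zeros at y ∈ ∅
  x = 6: [0↦3, 1↦6, 2↦4, 3↦2, 4↦5, 5↦4, 6↦4]  zeros at y ∈ ∅
Collecting zeros: affine points = {(0, 4), (0, 5), (2, 3), (3, 3), (3, 4), (3, 6), (4, 1), (4, 4)}.
Total count |C(F_7)_aff| = 8.


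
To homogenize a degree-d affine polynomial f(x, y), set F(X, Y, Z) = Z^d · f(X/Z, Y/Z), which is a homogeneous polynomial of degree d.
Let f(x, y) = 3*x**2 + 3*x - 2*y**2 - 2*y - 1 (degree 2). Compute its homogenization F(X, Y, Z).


F(X, Y, Z) = 3*X**2 + 3*X*Z - 2*Y**2 - 2*Y*Z - Z**2

deg(f) = 2.
Substitute x = X/Z, y = Y/Z into f, then multiply by Z^2.
  monomial 3·x^2·y^0 ↦ 3·X^2·Y^0·Z^0.
  monomial 3·x^1·y^0 ↦ 3·X^1·Y^0·Z^1.
  monomial -2·x^0·y^2 ↦ -2·X^0·Y^2·Z^0.
  monomial -2·x^0·y^1 ↦ -2·X^0·Y^1·Z^1.
  monomial -1·x^0·y^0 ↦ -1·X^0·Y^0·Z^2.
Collecting: F(X, Y, Z) = 3*X**2 + 3*X*Z - 2*Y**2 - 2*Y*Z - Z**2.


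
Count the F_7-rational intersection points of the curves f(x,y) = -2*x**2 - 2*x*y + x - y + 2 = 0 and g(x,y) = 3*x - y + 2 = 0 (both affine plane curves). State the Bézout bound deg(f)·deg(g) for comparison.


Common zeros: {(0, 2), (1, 5)}; count = 2; Bézout bound = 2.

deg(f) = 2, deg(g) = 1, so Bézout bound = 2.
Scan x ∈ F_7. For each x, list the y ∈ F_7 with f(x, y) ≡ 0 and those with g(x, y) ≡ 0 (mod 7); the common zeros in that column are the intersection.
  x = 0: f ≡ 0 at y ∈ {2}; g ≡ 0 at y ∈ {2}; common: {2}.
  x = 1: f ≡ 0 at y ∈ {5}; g ≡ 0 at y ∈ {5}; common: {5}.
  x = 2: f ≡ 0 at y ∈ {2}; g ≡ 0 at y ∈ {1}; common: ∅.
  x = 3: f ≡ 0 at y ∈ ∅; g ≡ 0 at y ∈ {4}; common: ∅.
  x = 4: f ≡ 0 at y ∈ {1}; g ≡ 0 at y ∈ {0}; common: ∅.
  x = 5: f ≡ 0 at y ∈ {5}; g ≡ 0 at y ∈ {3}; common: ∅.
  x = 6: f ≡ 0 at y ∈ {1}; g ≡ 0 at y ∈ {6}; common: ∅.
Collecting: common zeros = {(0, 2), (1, 5)}, so the count is 2.
Comparison with the Bézout bound: 2 ≤ 2 = deg(f)·deg(g), as expected for curves with no common component (the bound is attained).


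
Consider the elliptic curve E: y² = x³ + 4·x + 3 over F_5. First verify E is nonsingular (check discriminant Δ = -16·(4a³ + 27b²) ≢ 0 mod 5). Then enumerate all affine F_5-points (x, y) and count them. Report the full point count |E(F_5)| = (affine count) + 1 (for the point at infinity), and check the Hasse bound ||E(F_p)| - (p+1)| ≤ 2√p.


Affine points = {(2, 2), (2, 3)}; affine count = 2; |E(F_5)| = 3.

Discriminant check: Δ ∝ 4a³ + 27b² = 4·4³ + 27·3² = 4·64 + 27·9 ≡ 4 (mod 5). Nonzero ⇒ E is nonsingular.
For each x ∈ F_5, compute rhs = x³ + 4·x + 3 mod 5, then count y ∈ F_5 with y² ≡ rhs.
  x = 0: rhs = 3, matching y values: none (0 points).
  x = 1: rhs = 3, matching y values: none (0 points).
  x = 2: rhs = 4, matching y values: 2, 3 (2 points).
  x = 3: rhs = 2, matching y values: none (0 points).
  x = 4: rhs = 3, matching y values: none (0 points).
Total affine count: 2.
Full point count |E(F_5)| = 2 + 1 = 3.
Hasse bound: |3 − (5+1)| = |-3| = 3 ≤ 2√5 ≈ 4.4721 ✓.


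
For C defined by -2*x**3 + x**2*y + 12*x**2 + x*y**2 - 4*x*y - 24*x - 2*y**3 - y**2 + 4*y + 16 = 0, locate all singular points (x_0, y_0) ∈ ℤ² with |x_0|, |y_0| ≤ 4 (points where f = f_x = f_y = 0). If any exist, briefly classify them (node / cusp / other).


Singular points: {(2, 0)}; classification: cusp.

Compute partial derivatives:
  f_x = -6*x**2 + 2*x*y + 24*x + y**2 - 4*y - 24.
  f_y = x**2 + 2*x*y - 4*x - 6*y**2 - 2*y + 4.
Scan x_0 ∈ {−4, ..., 4}. For each x_0, f_y(x_0, y) is a polynomial in y; find its integer roots y ∈ {−4, ..., 4}, then test f_x and f at those candidates.
  x = -4: f_y(-4, y) = -6*y**2 - 10*y + 36; no integer root y with |y| ≤ 4.
  x = -3: f_y(-3, y) = -6*y**2 - 8*y + 25; no integer root y with |y| ≤ 4.
  x = -2: f_y(-2, y) = -6*y**2 - 6*y + 16; no integer root y with |y| ≤ 4.
  x = -1: f_y(-1, y) = -6*y**2 - 4*y + 9; no integer root y with |y| ≤ 4.
  x = 0: f_y(0, y) = -6*y**2 - 2*y + 4; vanishes at y ∈ {-1}. (0, -1): f_x = -19 ≠ 0.
  x = 1: f_y(1, y) = 1 - 6*y**2; no integer root y with |y| ≤ 4.
  x = 2: f_y(2, y) = -6*y**2 + 2*y; vanishes at y ∈ {0}. (2, 0): f_x = 0, f = 0 — SINGULAR.
  x = 3: f_y(3, y) = -6*y**2 + 4*y + 1; no integer root y with |y| ≤ 4.
  x = 4: f_y(4, y) = -6*y**2 + 6*y + 4; no integer root y with |y| ≤ 4.
Only singular point on the grid: (2, 0).
Classify: substitute x = 2 + u, y = 0 + v and expand: f = -2*u**3 + u**2*v + u*v**2 - 2*v**3 + v**2.
No constant or linear terms (consistent with a singular point). Quadratic part: v**2. Cubic part: -2*u**3 + u**2*v + u*v**2 - 2*v**3.
The quadratic part v**2 is a perfect square, so there is a single (double) tangent line v = 0, i.e. y = 0. Restricting the cubic part to that line (v = 0) leaves -2*u**3 ≠ 0, so f is not divisible by v and the branch is v² ≈ 2*u**3 to lowest order — this is a cusp.
Classification: cusp.
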